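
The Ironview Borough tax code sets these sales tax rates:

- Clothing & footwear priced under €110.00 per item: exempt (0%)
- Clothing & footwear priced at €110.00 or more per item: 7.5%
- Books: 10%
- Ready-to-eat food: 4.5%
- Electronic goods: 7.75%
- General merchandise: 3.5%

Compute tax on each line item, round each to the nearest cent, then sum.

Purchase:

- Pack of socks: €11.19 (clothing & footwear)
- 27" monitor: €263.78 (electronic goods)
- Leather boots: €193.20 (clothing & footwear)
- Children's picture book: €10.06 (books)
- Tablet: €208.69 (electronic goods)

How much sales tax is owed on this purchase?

€52.11

Pack of socks €11.19: clothing & footwear, under €110.00 → 0% → €0.00
27" monitor €263.78: electronic goods → 7.75% → €20.44
Leather boots €193.20: clothing & footwear, €110.00 or more → 7.5% → €14.49
Children's picture book €10.06: books → 10% → €1.01
Tablet €208.69: electronic goods → 7.75% → €16.17
Total tax = €20.44 + €14.49 + €1.01 + €16.17 = €52.11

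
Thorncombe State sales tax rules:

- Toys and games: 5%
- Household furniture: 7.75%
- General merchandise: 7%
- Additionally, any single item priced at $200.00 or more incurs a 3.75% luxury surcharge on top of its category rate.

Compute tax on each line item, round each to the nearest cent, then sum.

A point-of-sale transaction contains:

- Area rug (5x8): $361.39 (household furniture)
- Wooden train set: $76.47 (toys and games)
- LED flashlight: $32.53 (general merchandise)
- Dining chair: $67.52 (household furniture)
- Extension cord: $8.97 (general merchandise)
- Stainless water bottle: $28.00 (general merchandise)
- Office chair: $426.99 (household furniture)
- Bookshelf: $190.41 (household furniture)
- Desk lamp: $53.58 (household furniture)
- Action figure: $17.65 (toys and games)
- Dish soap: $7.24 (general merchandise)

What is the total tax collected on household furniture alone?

$114.80

Area rug (5x8) $361.39: household furniture → 7.75% + 3.75% surcharge = 11.5% → $41.56
Dining chair $67.52: household furniture → 7.75% → $5.23
Office chair $426.99: household furniture → 7.75% + 3.75% surcharge = 11.5% → $49.10
Bookshelf $190.41: household furniture → 7.75% → $14.76
Desk lamp $53.58: household furniture → 7.75% → $4.15
Tax on household furniture = $41.56 + $5.23 + $49.10 + $14.76 + $4.15 = $114.80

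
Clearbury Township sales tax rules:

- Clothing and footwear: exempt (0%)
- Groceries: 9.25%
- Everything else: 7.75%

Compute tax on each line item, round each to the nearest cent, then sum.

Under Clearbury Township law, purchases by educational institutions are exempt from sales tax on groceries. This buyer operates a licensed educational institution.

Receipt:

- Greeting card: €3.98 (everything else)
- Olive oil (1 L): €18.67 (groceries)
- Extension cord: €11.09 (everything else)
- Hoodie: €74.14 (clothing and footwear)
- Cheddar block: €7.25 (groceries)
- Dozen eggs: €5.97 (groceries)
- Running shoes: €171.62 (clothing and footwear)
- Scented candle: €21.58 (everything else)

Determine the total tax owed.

Greeting card €3.98: everything else → 7.75% → €0.31
Olive oil (1 L) €18.67: groceries, buyer-exempt → 0% → €0.00
Extension cord €11.09: everything else → 7.75% → €0.86
Hoodie €74.14: clothing and footwear → 0% → €0.00
Cheddar block €7.25: groceries, buyer-exempt → 0% → €0.00
Dozen eggs €5.97: groceries, buyer-exempt → 0% → €0.00
Running shoes €171.62: clothing and footwear → 0% → €0.00
Scented candle €21.58: everything else → 7.75% → €1.67
Total tax = €0.31 + €0.86 + €1.67 = €2.84

€2.84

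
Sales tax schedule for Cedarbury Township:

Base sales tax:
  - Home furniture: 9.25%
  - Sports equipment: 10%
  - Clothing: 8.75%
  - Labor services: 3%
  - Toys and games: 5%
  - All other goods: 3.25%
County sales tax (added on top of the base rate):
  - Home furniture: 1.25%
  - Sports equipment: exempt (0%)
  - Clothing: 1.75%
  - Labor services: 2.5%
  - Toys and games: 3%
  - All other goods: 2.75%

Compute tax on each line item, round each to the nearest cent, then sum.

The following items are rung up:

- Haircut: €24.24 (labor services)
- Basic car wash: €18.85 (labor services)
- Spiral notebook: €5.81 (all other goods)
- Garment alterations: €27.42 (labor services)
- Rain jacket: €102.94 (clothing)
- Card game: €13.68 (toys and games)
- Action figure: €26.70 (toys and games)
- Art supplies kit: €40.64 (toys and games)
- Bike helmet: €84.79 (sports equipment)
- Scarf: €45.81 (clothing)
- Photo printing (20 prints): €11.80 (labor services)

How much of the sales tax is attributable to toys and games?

€6.48

Card game €13.68: toys and games → 5% + 3% county = 8% → €1.09
Action figure €26.70: toys and games → 5% + 3% county = 8% → €2.14
Art supplies kit €40.64: toys and games → 5% + 3% county = 8% → €3.25
Tax on toys and games = €1.09 + €2.14 + €3.25 = €6.48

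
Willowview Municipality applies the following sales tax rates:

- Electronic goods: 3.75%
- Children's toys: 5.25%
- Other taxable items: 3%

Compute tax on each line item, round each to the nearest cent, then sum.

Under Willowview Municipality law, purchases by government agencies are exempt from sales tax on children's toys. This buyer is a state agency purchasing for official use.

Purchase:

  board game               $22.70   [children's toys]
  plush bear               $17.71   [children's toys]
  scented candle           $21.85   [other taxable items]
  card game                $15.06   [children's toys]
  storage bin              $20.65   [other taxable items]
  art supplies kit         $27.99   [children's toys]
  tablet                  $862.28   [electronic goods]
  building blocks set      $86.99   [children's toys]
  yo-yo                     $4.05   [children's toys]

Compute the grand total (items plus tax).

$1112.90

Board game $22.70: children's toys, buyer-exempt → 0% → $0.00
Plush bear $17.71: children's toys, buyer-exempt → 0% → $0.00
Scented candle $21.85: other taxable items → 3% → $0.66
Card game $15.06: children's toys, buyer-exempt → 0% → $0.00
Storage bin $20.65: other taxable items → 3% → $0.62
Art supplies kit $27.99: children's toys, buyer-exempt → 0% → $0.00
Tablet $862.28: electronic goods → 3.75% → $32.34
Building blocks set $86.99: children's toys, buyer-exempt → 0% → $0.00
Yo-yo $4.05: children's toys, buyer-exempt → 0% → $0.00
Subtotal = $1079.28; tax = $33.62; total due = $1112.90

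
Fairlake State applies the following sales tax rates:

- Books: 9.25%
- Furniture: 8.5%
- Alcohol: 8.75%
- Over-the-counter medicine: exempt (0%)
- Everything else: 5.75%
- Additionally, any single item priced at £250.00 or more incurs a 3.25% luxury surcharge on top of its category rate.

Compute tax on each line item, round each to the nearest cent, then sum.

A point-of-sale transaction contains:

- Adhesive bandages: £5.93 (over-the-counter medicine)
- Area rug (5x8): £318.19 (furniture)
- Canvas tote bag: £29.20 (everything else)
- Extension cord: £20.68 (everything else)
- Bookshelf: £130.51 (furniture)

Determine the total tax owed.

Adhesive bandages £5.93: over-the-counter medicine → 0% → £0.00
Area rug (5x8) £318.19: furniture → 8.5% + 3.25% surcharge = 11.75% → £37.39
Canvas tote bag £29.20: everything else → 5.75% → £1.68
Extension cord £20.68: everything else → 5.75% → £1.19
Bookshelf £130.51: furniture → 8.5% → £11.09
Total tax = £37.39 + £1.68 + £1.19 + £11.09 = £51.35

£51.35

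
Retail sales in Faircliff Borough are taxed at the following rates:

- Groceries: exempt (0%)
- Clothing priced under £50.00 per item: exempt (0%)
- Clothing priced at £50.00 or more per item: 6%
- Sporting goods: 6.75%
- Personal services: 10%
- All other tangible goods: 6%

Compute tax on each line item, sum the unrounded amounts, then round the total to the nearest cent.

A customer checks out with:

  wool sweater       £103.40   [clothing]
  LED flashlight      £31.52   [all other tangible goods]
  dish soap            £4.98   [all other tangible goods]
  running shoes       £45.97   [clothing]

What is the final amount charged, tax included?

£194.26

Wool sweater £103.40: clothing, £50.00 or more → 6% → £6.204
LED flashlight £31.52: all other tangible goods → 6% → £1.8912
Dish soap £4.98: all other tangible goods → 6% → £0.2988
Running shoes £45.97: clothing, under £50.00 → 0% → £0.00
Subtotal = £185.87; unrounded tax = £8.394 → £8.39; total due = £194.26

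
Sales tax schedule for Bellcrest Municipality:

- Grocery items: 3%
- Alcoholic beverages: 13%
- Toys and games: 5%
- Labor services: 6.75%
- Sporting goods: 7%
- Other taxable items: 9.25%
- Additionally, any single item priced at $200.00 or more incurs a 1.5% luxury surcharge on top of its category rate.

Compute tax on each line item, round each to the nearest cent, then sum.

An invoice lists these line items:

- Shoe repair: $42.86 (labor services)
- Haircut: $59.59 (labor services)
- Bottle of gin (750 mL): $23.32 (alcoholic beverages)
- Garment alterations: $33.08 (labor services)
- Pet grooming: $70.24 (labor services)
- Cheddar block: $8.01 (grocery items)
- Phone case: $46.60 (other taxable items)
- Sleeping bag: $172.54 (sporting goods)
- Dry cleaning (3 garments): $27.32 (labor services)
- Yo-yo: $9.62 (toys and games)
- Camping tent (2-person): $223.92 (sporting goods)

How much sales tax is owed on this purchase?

Shoe repair $42.86: labor services → 6.75% → $2.89
Haircut $59.59: labor services → 6.75% → $4.02
Bottle of gin (750 mL) $23.32: alcoholic beverages → 13% → $3.03
Garment alterations $33.08: labor services → 6.75% → $2.23
Pet grooming $70.24: labor services → 6.75% → $4.74
Cheddar block $8.01: grocery items → 3% → $0.24
Phone case $46.60: other taxable items → 9.25% → $4.31
Sleeping bag $172.54: sporting goods → 7% → $12.08
Dry cleaning (3 garments) $27.32: labor services → 6.75% → $1.84
Yo-yo $9.62: toys and games → 5% → $0.48
Camping tent (2-person) $223.92: sporting goods → 7% + 1.5% surcharge = 8.5% → $19.03
Total tax = $2.89 + $4.02 + $3.03 + $2.23 + $4.74 + $0.24 + $4.31 + $12.08 + $1.84 + $0.48 + $19.03 = $54.89

$54.89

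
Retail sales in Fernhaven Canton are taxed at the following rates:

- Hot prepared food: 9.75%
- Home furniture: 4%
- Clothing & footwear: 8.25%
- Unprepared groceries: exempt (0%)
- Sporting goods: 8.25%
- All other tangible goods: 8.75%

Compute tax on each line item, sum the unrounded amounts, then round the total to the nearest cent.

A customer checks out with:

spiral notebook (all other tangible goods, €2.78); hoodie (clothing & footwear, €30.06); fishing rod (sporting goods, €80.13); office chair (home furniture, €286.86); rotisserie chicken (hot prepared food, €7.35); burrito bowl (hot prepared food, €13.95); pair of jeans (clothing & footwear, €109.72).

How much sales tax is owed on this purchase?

Spiral notebook €2.78: all other tangible goods → 8.75% → €0.24325
Hoodie €30.06: clothing & footwear → 8.25% → €2.47995
Fishing rod €80.13: sporting goods → 8.25% → €6.610725
Office chair €286.86: home furniture → 4% → €11.4744
Rotisserie chicken €7.35: hot prepared food → 9.75% → €0.716625
Burrito bowl €13.95: hot prepared food → 9.75% → €1.360125
Pair of jeans €109.72: clothing & footwear → 8.25% → €9.0519
Unrounded tax sum = €31.936975 → €31.94

€31.94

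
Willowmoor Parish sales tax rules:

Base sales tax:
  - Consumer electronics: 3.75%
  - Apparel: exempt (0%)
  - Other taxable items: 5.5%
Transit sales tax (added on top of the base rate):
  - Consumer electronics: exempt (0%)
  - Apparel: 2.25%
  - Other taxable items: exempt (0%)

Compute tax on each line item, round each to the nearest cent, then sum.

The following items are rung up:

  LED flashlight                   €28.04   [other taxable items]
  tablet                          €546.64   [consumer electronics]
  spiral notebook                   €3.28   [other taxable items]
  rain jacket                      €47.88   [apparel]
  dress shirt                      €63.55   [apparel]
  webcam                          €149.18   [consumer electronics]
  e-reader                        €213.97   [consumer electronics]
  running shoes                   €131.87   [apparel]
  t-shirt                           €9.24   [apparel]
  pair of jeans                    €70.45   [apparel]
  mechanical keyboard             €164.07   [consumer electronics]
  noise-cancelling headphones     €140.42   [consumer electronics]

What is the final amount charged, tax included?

LED flashlight €28.04: other taxable items → 5.5% + 0% transit = 5.5% → €1.54
Tablet €546.64: consumer electronics → 3.75% + 0% transit = 3.75% → €20.50
Spiral notebook €3.28: other taxable items → 5.5% + 0% transit = 5.5% → €0.18
Rain jacket €47.88: apparel → 0% + 2.25% transit = 2.25% → €1.08
Dress shirt €63.55: apparel → 0% + 2.25% transit = 2.25% → €1.43
Webcam €149.18: consumer electronics → 3.75% + 0% transit = 3.75% → €5.59
E-reader €213.97: consumer electronics → 3.75% + 0% transit = 3.75% → €8.02
Running shoes €131.87: apparel → 0% + 2.25% transit = 2.25% → €2.97
T-shirt €9.24: apparel → 0% + 2.25% transit = 2.25% → €0.21
Pair of jeans €70.45: apparel → 0% + 2.25% transit = 2.25% → €1.59
Mechanical keyboard €164.07: consumer electronics → 3.75% + 0% transit = 3.75% → €6.15
Noise-cancelling headphones €140.42: consumer electronics → 3.75% + 0% transit = 3.75% → €5.27
Subtotal = €1568.59; tax = €54.53; total due = €1623.12

€1623.12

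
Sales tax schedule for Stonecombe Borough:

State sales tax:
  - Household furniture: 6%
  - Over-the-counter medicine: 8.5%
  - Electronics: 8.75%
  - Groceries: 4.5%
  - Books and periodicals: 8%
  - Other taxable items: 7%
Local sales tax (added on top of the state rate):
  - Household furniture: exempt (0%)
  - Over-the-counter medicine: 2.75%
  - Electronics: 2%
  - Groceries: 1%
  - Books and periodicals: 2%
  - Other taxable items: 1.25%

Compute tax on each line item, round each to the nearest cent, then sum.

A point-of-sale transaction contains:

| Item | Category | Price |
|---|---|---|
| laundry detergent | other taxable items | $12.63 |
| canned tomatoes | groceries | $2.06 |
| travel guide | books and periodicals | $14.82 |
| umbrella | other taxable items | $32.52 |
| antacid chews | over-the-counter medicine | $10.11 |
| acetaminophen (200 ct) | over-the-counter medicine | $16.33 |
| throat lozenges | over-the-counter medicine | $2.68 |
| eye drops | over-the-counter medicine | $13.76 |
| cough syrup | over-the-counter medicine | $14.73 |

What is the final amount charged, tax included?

Laundry detergent $12.63: other taxable items → 7% + 1.25% local = 8.25% → $1.04
Canned tomatoes $2.06: groceries → 4.5% + 1% local = 5.5% → $0.11
Travel guide $14.82: books and periodicals → 8% + 2% local = 10% → $1.48
Umbrella $32.52: other taxable items → 7% + 1.25% local = 8.25% → $2.68
Antacid chews $10.11: over-the-counter medicine → 8.5% + 2.75% local = 11.25% → $1.14
Acetaminophen (200 ct) $16.33: over-the-counter medicine → 8.5% + 2.75% local = 11.25% → $1.84
Throat lozenges $2.68: over-the-counter medicine → 8.5% + 2.75% local = 11.25% → $0.30
Eye drops $13.76: over-the-counter medicine → 8.5% + 2.75% local = 11.25% → $1.55
Cough syrup $14.73: over-the-counter medicine → 8.5% + 2.75% local = 11.25% → $1.66
Subtotal = $119.64; tax = $11.80; total due = $131.44

$131.44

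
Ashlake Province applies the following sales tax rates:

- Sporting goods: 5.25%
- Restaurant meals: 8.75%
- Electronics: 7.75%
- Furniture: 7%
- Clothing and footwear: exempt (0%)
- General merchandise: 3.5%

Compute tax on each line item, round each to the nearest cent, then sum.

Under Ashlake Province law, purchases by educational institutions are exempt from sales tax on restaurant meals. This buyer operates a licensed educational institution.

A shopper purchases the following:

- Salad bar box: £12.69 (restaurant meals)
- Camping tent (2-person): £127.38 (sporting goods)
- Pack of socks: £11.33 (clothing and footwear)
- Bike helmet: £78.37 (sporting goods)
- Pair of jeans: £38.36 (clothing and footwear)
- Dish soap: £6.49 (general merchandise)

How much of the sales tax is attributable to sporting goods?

£10.80

Camping tent (2-person) £127.38: sporting goods → 5.25% → £6.69
Bike helmet £78.37: sporting goods → 5.25% → £4.11
Tax on sporting goods = £6.69 + £4.11 = £10.80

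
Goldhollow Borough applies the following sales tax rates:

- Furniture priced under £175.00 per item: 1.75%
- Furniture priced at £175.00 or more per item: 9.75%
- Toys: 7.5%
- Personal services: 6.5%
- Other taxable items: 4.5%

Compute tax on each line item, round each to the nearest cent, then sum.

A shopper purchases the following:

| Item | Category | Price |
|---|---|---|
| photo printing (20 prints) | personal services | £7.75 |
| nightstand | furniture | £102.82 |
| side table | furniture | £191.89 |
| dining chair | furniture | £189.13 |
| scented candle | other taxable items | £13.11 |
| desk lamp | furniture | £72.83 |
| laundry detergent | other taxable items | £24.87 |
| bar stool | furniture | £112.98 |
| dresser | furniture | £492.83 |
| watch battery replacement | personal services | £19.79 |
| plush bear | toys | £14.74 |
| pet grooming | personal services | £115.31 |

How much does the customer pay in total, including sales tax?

£1460.41

Photo printing (20 prints) £7.75: personal services → 6.5% → £0.50
Nightstand £102.82: furniture, under £175.00 → 1.75% → £1.80
Side table £191.89: furniture, £175.00 or more → 9.75% → £18.71
Dining chair £189.13: furniture, £175.00 or more → 9.75% → £18.44
Scented candle £13.11: other taxable items → 4.5% → £0.59
Desk lamp £72.83: furniture, under £175.00 → 1.75% → £1.27
Laundry detergent £24.87: other taxable items → 4.5% → £1.12
Bar stool £112.98: furniture, under £175.00 → 1.75% → £1.98
Dresser £492.83: furniture, £175.00 or more → 9.75% → £48.05
Watch battery replacement £19.79: personal services → 6.5% → £1.29
Plush bear £14.74: toys → 7.5% → £1.11
Pet grooming £115.31: personal services → 6.5% → £7.50
Subtotal = £1358.05; tax = £102.36; total due = £1460.41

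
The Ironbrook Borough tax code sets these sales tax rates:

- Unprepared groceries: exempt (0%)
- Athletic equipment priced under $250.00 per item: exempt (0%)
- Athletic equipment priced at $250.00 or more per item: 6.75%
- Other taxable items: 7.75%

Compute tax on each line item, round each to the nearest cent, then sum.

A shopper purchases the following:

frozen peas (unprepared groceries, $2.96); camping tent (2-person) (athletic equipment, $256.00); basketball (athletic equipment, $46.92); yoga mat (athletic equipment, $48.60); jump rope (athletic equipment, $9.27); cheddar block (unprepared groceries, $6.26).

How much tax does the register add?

$17.28

Frozen peas $2.96: unprepared groceries → 0% → $0.00
Camping tent (2-person) $256.00: athletic equipment, $250.00 or more → 6.75% → $17.28
Basketball $46.92: athletic equipment, under $250.00 → 0% → $0.00
Yoga mat $48.60: athletic equipment, under $250.00 → 0% → $0.00
Jump rope $9.27: athletic equipment, under $250.00 → 0% → $0.00
Cheddar block $6.26: unprepared groceries → 0% → $0.00
Total tax = $17.28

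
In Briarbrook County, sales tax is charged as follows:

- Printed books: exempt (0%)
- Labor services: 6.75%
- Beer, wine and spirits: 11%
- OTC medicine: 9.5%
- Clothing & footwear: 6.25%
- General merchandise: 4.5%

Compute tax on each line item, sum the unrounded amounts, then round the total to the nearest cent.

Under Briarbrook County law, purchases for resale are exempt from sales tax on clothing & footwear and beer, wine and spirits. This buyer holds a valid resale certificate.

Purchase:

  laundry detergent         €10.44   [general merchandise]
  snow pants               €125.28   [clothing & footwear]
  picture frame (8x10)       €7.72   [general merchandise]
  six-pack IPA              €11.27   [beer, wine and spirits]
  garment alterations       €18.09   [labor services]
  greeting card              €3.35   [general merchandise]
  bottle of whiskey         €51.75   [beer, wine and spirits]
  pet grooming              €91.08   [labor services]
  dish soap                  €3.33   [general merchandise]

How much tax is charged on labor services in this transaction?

Garment alterations €18.09: labor services → 6.75% → €1.221075
Pet grooming €91.08: labor services → 6.75% → €6.1479
Tax on labor services: unrounded sum = €7.368975 → €7.37

€7.37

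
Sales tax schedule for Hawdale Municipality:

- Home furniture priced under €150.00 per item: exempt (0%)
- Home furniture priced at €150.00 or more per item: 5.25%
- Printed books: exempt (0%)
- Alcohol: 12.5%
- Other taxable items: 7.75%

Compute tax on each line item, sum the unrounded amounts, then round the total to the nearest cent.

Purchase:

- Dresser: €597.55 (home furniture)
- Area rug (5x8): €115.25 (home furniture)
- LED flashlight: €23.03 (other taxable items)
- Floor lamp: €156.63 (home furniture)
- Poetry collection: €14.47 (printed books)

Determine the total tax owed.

€41.38

Dresser €597.55: home furniture, €150.00 or more → 5.25% → €31.371375
Area rug (5x8) €115.25: home furniture, under €150.00 → 0% → €0.00
LED flashlight €23.03: other taxable items → 7.75% → €1.784825
Floor lamp €156.63: home furniture, €150.00 or more → 5.25% → €8.223075
Poetry collection €14.47: printed books → 0% → €0.00
Unrounded tax sum = €41.379275 → €41.38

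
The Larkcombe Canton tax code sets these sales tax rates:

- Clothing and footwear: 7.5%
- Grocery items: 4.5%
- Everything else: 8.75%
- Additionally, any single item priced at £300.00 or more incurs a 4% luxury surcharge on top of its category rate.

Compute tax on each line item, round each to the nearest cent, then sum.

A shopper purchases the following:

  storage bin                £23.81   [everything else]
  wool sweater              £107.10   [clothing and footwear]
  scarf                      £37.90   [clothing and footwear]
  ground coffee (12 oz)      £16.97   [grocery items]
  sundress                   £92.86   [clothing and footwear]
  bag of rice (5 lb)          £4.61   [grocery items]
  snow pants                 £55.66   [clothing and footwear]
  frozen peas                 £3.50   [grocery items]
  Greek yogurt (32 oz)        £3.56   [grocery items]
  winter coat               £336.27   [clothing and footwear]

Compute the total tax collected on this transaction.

£64.04

Storage bin £23.81: everything else → 8.75% → £2.08
Wool sweater £107.10: clothing and footwear → 7.5% → £8.03
Scarf £37.90: clothing and footwear → 7.5% → £2.84
Ground coffee (12 oz) £16.97: grocery items → 4.5% → £0.76
Sundress £92.86: clothing and footwear → 7.5% → £6.96
Bag of rice (5 lb) £4.61: grocery items → 4.5% → £0.21
Snow pants £55.66: clothing and footwear → 7.5% → £4.17
Frozen peas £3.50: grocery items → 4.5% → £0.16
Greek yogurt (32 oz) £3.56: grocery items → 4.5% → £0.16
Winter coat £336.27: clothing and footwear → 7.5% + 4% surcharge = 11.5% → £38.67
Total tax = £2.08 + £8.03 + £2.84 + £0.76 + £6.96 + £0.21 + £4.17 + £0.16 + £0.16 + £38.67 = £64.04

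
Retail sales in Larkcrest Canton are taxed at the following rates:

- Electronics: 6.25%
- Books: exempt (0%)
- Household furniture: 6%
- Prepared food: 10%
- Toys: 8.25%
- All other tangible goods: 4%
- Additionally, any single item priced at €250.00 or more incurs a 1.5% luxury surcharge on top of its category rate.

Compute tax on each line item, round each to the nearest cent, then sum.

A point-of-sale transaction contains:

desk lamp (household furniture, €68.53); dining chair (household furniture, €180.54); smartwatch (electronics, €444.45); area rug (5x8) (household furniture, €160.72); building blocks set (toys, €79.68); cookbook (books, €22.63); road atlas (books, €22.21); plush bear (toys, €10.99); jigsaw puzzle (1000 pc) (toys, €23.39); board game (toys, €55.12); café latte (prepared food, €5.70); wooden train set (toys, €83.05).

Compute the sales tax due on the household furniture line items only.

€24.58

Desk lamp €68.53: household furniture → 6% → €4.11
Dining chair €180.54: household furniture → 6% → €10.83
Area rug (5x8) €160.72: household furniture → 6% → €9.64
Tax on household furniture = €4.11 + €10.83 + €9.64 = €24.58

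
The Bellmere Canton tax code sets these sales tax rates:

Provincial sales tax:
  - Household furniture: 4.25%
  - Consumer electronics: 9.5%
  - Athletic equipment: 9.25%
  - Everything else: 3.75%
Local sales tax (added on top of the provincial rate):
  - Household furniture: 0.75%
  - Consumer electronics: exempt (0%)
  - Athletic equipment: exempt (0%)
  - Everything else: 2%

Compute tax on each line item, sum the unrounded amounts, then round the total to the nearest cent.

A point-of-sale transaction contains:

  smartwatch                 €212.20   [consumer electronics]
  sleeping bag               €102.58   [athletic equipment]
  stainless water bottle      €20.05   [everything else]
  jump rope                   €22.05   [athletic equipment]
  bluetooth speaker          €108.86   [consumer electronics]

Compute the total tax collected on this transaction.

€43.18

Smartwatch €212.20: consumer electronics → 9.5% + 0% local = 9.5% → €20.159
Sleeping bag €102.58: athletic equipment → 9.25% + 0% local = 9.25% → €9.48865
Stainless water bottle €20.05: everything else → 3.75% + 2% local = 5.75% → €1.152875
Jump rope €22.05: athletic equipment → 9.25% + 0% local = 9.25% → €2.039625
Bluetooth speaker €108.86: consumer electronics → 9.5% + 0% local = 9.5% → €10.3417
Unrounded tax sum = €43.18185 → €43.18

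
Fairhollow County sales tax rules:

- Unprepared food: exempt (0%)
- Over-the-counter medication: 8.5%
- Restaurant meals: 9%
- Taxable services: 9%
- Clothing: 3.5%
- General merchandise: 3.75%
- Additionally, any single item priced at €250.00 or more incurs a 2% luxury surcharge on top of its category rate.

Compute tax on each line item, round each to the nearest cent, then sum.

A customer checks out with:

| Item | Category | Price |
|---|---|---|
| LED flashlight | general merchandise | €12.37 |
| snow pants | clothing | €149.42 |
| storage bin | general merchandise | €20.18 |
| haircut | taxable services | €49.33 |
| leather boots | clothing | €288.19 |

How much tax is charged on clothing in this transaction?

Snow pants €149.42: clothing → 3.5% → €5.23
Leather boots €288.19: clothing → 3.5% + 2% surcharge = 5.5% → €15.85
Tax on clothing = €5.23 + €15.85 = €21.08

€21.08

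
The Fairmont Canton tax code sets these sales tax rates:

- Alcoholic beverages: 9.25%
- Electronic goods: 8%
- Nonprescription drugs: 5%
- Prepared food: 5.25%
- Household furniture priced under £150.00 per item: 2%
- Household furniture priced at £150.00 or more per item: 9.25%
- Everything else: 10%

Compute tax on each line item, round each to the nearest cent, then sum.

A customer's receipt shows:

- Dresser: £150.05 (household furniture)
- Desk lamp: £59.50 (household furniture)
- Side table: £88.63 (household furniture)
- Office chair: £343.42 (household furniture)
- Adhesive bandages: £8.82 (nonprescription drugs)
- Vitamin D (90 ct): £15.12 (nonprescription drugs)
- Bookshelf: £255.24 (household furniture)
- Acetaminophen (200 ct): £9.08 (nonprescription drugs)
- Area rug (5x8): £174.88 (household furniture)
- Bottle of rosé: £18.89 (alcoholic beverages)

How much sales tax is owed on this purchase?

£91.80

Dresser £150.05: household furniture, £150.00 or more → 9.25% → £13.88
Desk lamp £59.50: household furniture, under £150.00 → 2% → £1.19
Side table £88.63: household furniture, under £150.00 → 2% → £1.77
Office chair £343.42: household furniture, £150.00 or more → 9.25% → £31.77
Adhesive bandages £8.82: nonprescription drugs → 5% → £0.44
Vitamin D (90 ct) £15.12: nonprescription drugs → 5% → £0.76
Bookshelf £255.24: household furniture, £150.00 or more → 9.25% → £23.61
Acetaminophen (200 ct) £9.08: nonprescription drugs → 5% → £0.45
Area rug (5x8) £174.88: household furniture, £150.00 or more → 9.25% → £16.18
Bottle of rosé £18.89: alcoholic beverages → 9.25% → £1.75
Total tax = £13.88 + £1.19 + £1.77 + £31.77 + £0.44 + £0.76 + £23.61 + £0.45 + £16.18 + £1.75 = £91.80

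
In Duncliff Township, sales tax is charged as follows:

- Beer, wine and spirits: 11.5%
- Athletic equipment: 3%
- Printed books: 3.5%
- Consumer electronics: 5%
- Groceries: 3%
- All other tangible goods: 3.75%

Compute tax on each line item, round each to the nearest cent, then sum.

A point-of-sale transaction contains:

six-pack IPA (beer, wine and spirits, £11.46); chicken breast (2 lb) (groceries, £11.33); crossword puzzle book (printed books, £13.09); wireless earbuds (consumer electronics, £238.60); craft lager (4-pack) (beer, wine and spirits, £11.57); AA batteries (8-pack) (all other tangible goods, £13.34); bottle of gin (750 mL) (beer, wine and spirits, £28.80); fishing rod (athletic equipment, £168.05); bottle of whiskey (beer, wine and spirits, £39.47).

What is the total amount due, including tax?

£564.48

Six-pack IPA £11.46: beer, wine and spirits → 11.5% → £1.32
Chicken breast (2 lb) £11.33: groceries → 3% → £0.34
Crossword puzzle book £13.09: printed books → 3.5% → £0.46
Wireless earbuds £238.60: consumer electronics → 5% → £11.93
Craft lager (4-pack) £11.57: beer, wine and spirits → 11.5% → £1.33
AA batteries (8-pack) £13.34: all other tangible goods → 3.75% → £0.50
Bottle of gin (750 mL) £28.80: beer, wine and spirits → 11.5% → £3.31
Fishing rod £168.05: athletic equipment → 3% → £5.04
Bottle of whiskey £39.47: beer, wine and spirits → 11.5% → £4.54
Subtotal = £535.71; tax = £28.77; total due = £564.48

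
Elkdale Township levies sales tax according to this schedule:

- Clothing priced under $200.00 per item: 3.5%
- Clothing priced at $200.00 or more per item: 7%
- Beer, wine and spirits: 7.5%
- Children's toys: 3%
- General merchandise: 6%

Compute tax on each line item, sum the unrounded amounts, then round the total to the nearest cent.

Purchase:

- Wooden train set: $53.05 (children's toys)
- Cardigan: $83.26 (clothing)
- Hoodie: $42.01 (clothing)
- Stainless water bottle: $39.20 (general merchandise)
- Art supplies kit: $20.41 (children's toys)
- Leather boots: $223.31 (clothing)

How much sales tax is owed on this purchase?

Wooden train set $53.05: children's toys → 3% → $1.5915
Cardigan $83.26: clothing, under $200.00 → 3.5% → $2.9141
Hoodie $42.01: clothing, under $200.00 → 3.5% → $1.47035
Stainless water bottle $39.20: general merchandise → 6% → $2.352
Art supplies kit $20.41: children's toys → 3% → $0.6123
Leather boots $223.31: clothing, $200.00 or more → 7% → $15.6317
Unrounded tax sum = $24.57195 → $24.57

$24.57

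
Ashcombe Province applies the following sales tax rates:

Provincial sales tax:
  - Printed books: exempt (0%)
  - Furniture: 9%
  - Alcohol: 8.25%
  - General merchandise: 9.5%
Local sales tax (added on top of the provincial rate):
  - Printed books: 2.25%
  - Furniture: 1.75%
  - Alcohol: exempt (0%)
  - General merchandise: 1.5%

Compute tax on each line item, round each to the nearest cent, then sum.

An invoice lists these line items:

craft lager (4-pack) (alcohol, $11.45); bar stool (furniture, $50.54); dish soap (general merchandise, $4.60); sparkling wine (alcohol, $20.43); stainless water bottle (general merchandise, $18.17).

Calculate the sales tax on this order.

Craft lager (4-pack) $11.45: alcohol → 8.25% + 0% local = 8.25% → $0.94
Bar stool $50.54: furniture → 9% + 1.75% local = 10.75% → $5.43
Dish soap $4.60: general merchandise → 9.5% + 1.5% local = 11% → $0.51
Sparkling wine $20.43: alcohol → 8.25% + 0% local = 8.25% → $1.69
Stainless water bottle $18.17: general merchandise → 9.5% + 1.5% local = 11% → $2.00
Total tax = $0.94 + $5.43 + $0.51 + $1.69 + $2.00 = $10.57

$10.57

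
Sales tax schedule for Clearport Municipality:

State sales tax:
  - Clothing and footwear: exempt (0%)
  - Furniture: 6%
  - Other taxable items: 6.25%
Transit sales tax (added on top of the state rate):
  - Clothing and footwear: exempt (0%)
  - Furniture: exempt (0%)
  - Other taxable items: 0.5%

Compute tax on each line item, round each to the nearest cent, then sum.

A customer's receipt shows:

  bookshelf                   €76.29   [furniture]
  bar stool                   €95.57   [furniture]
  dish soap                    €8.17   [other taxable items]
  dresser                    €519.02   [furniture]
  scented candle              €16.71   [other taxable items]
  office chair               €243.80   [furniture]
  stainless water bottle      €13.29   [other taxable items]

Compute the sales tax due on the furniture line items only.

€56.08

Bookshelf €76.29: furniture → 6% + 0% transit = 6% → €4.58
Bar stool €95.57: furniture → 6% + 0% transit = 6% → €5.73
Dresser €519.02: furniture → 6% + 0% transit = 6% → €31.14
Office chair €243.80: furniture → 6% + 0% transit = 6% → €14.63
Tax on furniture = €4.58 + €5.73 + €31.14 + €14.63 = €56.08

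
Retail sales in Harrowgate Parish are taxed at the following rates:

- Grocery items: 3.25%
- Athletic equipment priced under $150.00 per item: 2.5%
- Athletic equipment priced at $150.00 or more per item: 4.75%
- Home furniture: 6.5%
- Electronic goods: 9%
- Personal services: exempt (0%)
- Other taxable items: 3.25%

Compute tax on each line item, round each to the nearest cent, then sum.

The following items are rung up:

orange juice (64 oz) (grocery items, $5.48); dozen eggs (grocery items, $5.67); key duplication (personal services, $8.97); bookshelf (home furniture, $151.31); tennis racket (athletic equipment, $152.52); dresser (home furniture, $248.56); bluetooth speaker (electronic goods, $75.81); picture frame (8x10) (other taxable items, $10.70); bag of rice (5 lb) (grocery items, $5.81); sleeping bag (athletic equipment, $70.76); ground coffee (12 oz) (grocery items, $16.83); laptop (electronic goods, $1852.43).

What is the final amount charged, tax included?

$2814.85

Orange juice (64 oz) $5.48: grocery items → 3.25% → $0.18
Dozen eggs $5.67: grocery items → 3.25% → $0.18
Key duplication $8.97: personal services → 0% → $0.00
Bookshelf $151.31: home furniture → 6.5% → $9.84
Tennis racket $152.52: athletic equipment, $150.00 or more → 4.75% → $7.24
Dresser $248.56: home furniture → 6.5% → $16.16
Bluetooth speaker $75.81: electronic goods → 9% → $6.82
Picture frame (8x10) $10.70: other taxable items → 3.25% → $0.35
Bag of rice (5 lb) $5.81: grocery items → 3.25% → $0.19
Sleeping bag $70.76: athletic equipment, under $150.00 → 2.5% → $1.77
Ground coffee (12 oz) $16.83: grocery items → 3.25% → $0.55
Laptop $1852.43: electronic goods → 9% → $166.72
Subtotal = $2604.85; tax = $210.00; total due = $2814.85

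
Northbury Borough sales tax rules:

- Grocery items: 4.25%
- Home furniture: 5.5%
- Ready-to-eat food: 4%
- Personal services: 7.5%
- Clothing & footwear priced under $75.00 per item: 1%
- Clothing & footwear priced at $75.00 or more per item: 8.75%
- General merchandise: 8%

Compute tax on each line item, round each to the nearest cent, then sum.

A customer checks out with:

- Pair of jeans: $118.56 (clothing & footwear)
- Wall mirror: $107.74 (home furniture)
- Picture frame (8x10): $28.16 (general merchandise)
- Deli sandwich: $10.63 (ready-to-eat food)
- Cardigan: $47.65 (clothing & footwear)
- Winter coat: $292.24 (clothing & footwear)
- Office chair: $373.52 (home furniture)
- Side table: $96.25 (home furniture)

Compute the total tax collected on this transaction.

Pair of jeans $118.56: clothing & footwear, $75.00 or more → 8.75% → $10.37
Wall mirror $107.74: home furniture → 5.5% → $5.93
Picture frame (8x10) $28.16: general merchandise → 8% → $2.25
Deli sandwich $10.63: ready-to-eat food → 4% → $0.43
Cardigan $47.65: clothing & footwear, under $75.00 → 1% → $0.48
Winter coat $292.24: clothing & footwear, $75.00 or more → 8.75% → $25.57
Office chair $373.52: home furniture → 5.5% → $20.54
Side table $96.25: home furniture → 5.5% → $5.29
Total tax = $10.37 + $5.93 + $2.25 + $0.43 + $0.48 + $25.57 + $20.54 + $5.29 = $70.86

$70.86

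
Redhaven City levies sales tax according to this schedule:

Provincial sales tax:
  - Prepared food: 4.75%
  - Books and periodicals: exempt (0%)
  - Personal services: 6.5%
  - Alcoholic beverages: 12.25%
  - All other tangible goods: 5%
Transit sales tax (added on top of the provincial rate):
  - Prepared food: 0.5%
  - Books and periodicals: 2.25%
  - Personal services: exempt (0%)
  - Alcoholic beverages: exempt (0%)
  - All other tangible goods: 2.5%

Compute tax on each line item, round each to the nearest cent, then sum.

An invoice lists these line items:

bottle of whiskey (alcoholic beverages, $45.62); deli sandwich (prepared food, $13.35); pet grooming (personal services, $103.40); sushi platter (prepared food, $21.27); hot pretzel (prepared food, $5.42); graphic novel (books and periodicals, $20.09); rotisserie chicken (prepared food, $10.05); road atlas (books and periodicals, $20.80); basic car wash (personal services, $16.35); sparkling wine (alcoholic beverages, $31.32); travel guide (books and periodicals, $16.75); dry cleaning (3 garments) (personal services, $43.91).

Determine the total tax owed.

$23.99

Bottle of whiskey $45.62: alcoholic beverages → 12.25% + 0% transit = 12.25% → $5.59
Deli sandwich $13.35: prepared food → 4.75% + 0.5% transit = 5.25% → $0.70
Pet grooming $103.40: personal services → 6.5% + 0% transit = 6.5% → $6.72
Sushi platter $21.27: prepared food → 4.75% + 0.5% transit = 5.25% → $1.12
Hot pretzel $5.42: prepared food → 4.75% + 0.5% transit = 5.25% → $0.28
Graphic novel $20.09: books and periodicals → 0% + 2.25% transit = 2.25% → $0.45
Rotisserie chicken $10.05: prepared food → 4.75% + 0.5% transit = 5.25% → $0.53
Road atlas $20.80: books and periodicals → 0% + 2.25% transit = 2.25% → $0.47
Basic car wash $16.35: personal services → 6.5% + 0% transit = 6.5% → $1.06
Sparkling wine $31.32: alcoholic beverages → 12.25% + 0% transit = 12.25% → $3.84
Travel guide $16.75: books and periodicals → 0% + 2.25% transit = 2.25% → $0.38
Dry cleaning (3 garments) $43.91: personal services → 6.5% + 0% transit = 6.5% → $2.85
Total tax = $5.59 + $0.70 + $6.72 + $1.12 + $0.28 + $0.45 + $0.53 + $0.47 + $1.06 + $3.84 + $0.38 + $2.85 = $23.99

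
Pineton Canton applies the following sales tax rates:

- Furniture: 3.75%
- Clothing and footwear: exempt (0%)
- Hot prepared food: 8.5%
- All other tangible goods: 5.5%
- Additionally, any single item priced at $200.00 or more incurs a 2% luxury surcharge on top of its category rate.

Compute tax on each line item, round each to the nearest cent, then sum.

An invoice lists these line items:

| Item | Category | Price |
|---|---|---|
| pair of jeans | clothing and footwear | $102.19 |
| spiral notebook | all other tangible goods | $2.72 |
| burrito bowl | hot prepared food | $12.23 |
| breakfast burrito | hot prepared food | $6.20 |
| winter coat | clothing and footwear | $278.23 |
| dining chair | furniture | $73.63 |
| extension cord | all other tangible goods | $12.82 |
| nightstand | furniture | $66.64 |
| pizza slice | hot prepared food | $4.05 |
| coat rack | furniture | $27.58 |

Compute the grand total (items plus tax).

$600.91

Pair of jeans $102.19: clothing and footwear → 0% → $0.00
Spiral notebook $2.72: all other tangible goods → 5.5% → $0.15
Burrito bowl $12.23: hot prepared food → 8.5% → $1.04
Breakfast burrito $6.20: hot prepared food → 8.5% → $0.53
Winter coat $278.23: clothing and footwear → 0% + 2% surcharge = 2% → $5.56
Dining chair $73.63: furniture → 3.75% → $2.76
Extension cord $12.82: all other tangible goods → 5.5% → $0.71
Nightstand $66.64: furniture → 3.75% → $2.50
Pizza slice $4.05: hot prepared food → 8.5% → $0.34
Coat rack $27.58: furniture → 3.75% → $1.03
Subtotal = $586.29; tax = $14.62; total due = $600.91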